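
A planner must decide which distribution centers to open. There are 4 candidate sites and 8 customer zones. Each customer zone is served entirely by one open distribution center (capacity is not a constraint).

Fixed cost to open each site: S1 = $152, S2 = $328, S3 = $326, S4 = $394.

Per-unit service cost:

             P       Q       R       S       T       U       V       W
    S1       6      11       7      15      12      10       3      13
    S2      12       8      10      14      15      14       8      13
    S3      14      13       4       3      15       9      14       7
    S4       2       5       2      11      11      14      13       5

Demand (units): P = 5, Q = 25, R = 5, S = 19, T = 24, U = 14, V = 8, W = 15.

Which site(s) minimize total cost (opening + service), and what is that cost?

Open S4 only; minimum total cost 1387.

For any fixed open set, each customer zone goes to its cheapest open site; total = fixed + service.
{S4}: P→S4 2·5=10, Q→S4 5·25=125, R→S4 2·5=10, S→S4 11·19=209, T→S4 11·24=264, U→S4 14·14=196, V→S4 13·8=104, W→S4 5·15=75. Service 993; fixed 394; total 1387.
{S1, S3}: P→S1 6·5=30, Q→S1 11·25=275, R→S3 4·5=20, S→S3 3·19=57, T→S1 12·24=288, U→S3 9·14=126, V→S1 3·8=24, W→S3 7·15=105. Service 925; fixed 478; total 1403.
{S1, S4}: service 857 + fixed 546 = 1403
{S1, S2, S3, S4}: service 691 + fixed 1200 = 1891
No other subset beats 1387.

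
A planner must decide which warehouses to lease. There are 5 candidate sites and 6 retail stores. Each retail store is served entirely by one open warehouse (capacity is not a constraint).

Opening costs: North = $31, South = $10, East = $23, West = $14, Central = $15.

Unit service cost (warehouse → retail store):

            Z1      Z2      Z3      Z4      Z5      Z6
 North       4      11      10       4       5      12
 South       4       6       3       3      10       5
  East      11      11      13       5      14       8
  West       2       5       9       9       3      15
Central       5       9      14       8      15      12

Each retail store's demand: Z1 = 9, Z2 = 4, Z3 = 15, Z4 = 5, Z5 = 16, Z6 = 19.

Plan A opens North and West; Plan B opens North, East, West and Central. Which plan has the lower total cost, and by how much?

Plan A: {North, West}: Z1→West 2·9=18, Z2→West 5·4=20, Z3→West 9·15=135, Z4→North 4·5=20, Z5→West 3·16=48, Z6→North 12·19=228. Service 469; fixed 45; total 514.
Plan B: {North, East, West, Central}: Z1→West 2·9=18, Z2→West 5·4=20, Z3→West 9·15=135, Z4→North 4·5=20, Z5→West 3·16=48, Z6→East 8·19=152. Service 393; fixed 83; total 476.
Difference: |514 − 476| = 38.

Plan B is cheaper by 38.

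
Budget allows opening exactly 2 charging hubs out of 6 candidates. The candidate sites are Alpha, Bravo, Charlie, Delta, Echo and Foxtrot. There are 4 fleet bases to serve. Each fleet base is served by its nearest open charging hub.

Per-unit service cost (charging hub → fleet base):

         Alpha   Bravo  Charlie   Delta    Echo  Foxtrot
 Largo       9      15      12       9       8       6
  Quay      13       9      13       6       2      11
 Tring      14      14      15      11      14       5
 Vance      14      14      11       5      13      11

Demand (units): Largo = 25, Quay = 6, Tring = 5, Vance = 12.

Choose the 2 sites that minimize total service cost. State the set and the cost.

With exactly 2 open, each fleet base uses its cheapest among the chosen.
{Delta, Foxtrot}: Largo→Foxtrot 6·25=150, Quay→Delta 6·6=36, Tring→Foxtrot 5·5=25, Vance→Delta 5·12=60. Service cost 271.
{Echo, Foxtrot}: service cost 319
{Delta, Echo}: service cost 327
Among all 15 size-2 choices, {Delta, Foxtrot} is lowest.

Choose Delta and Foxtrot; total service cost 271.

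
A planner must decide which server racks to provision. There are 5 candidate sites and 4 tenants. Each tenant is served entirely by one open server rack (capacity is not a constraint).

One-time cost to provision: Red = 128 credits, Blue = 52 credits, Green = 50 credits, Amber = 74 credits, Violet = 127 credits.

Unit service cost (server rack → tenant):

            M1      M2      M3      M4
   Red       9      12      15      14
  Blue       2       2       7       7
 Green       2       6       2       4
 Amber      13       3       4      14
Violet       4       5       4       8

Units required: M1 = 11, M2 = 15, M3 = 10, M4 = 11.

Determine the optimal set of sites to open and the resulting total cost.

Open Blue and Green; minimum total cost 218.

For any fixed open set, each tenant goes to its cheapest open site; total = fixed + service.
{Blue, Green}: M1→Blue 2·11=22, M2→Blue 2·15=30, M3→Green 2·10=20, M4→Green 4·11=44. Service 116; fixed 102; total 218.
{Green}: M1→Green 2·11=22, M2→Green 6·15=90, M3→Green 2·10=20, M4→Green 4·11=44. Service 176; fixed 50; total 226.
{Blue}: M1→Blue 2·11=22, M2→Blue 2·15=30, M3→Blue 7·10=70, M4→Blue 7·11=77. Service 199; fixed 52; total 251.
{Red, Blue, Green, Amber, Violet}: service 116 + fixed 431 = 547
No other subset beats 218.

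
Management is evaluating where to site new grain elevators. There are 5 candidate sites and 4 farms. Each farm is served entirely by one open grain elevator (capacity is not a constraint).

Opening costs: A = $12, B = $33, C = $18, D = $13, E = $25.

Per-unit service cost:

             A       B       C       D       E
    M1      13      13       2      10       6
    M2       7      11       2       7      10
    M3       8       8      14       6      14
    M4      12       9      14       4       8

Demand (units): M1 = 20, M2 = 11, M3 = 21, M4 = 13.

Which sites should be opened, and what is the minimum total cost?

Open C and D; minimum total cost 271.

For any fixed open set, each farm goes to its cheapest open site; total = fixed + service.
{C, D}: M1→C 2·20=40, M2→C 2·11=22, M3→D 6·21=126, M4→D 4·13=52. Service 240; fixed 31; total 271.
{A, C, D}: service 240 + fixed 43 = 283
{C, D, E}: service 240 + fixed 56 = 296
{A, B, C, D, E}: M1→C 2·20=40, M2→C 2·11=22, M3→D 6·21=126, M4→D 4·13=52. Service 240; fixed 101; total 341.
No other subset beats 271.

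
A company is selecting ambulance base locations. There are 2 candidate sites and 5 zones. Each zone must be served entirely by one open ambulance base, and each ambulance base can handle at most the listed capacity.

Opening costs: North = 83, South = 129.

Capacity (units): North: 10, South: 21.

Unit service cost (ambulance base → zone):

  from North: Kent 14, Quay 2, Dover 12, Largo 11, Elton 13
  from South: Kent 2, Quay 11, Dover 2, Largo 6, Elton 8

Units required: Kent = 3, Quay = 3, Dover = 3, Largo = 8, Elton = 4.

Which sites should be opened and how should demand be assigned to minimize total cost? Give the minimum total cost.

Minimum total cost: 254

Open {South}: Kent→South 2·3=6, Quay→South 11·3=33, Dover→South 2·3=6, Largo→South 6·8=48, Elton→South 8·4=32.
Loads: South carries 21/21. Service 125; fixed 129; total 254.
Next best feasible plan costs 310.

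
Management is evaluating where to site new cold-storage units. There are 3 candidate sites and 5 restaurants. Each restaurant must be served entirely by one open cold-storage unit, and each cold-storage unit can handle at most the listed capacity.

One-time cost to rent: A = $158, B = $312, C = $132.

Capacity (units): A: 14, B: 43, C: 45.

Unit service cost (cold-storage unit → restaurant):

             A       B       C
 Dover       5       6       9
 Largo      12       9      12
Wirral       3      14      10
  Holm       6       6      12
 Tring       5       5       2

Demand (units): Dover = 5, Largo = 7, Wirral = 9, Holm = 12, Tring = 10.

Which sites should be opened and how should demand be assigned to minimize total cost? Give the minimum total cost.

Open {C}: Dover→C 9·5=45, Largo→C 12·7=84, Wirral→C 10·9=90, Holm→C 12·12=144, Tring→C 2·10=20.
Loads: C carries 43/45. Service 383; fixed 132; total 515.
Next best feasible plan costs 590.

Minimum total cost: 515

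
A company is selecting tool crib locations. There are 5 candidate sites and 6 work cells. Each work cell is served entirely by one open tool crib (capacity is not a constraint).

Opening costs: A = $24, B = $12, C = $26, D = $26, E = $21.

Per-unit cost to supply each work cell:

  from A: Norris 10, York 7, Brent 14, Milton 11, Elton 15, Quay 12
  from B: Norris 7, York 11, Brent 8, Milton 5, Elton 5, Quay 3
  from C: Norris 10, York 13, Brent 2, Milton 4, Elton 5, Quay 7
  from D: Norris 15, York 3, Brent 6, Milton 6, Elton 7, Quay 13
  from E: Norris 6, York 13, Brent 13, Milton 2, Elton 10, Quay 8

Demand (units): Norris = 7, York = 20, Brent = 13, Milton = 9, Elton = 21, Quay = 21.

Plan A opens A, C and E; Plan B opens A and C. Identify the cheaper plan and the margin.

Plan A: {A, C, E}: Norris→E 6·7=42, York→A 7·20=140, Brent→C 2·13=26, Milton→E 2·9=18, Elton→C 5·21=105, Quay→C 7·21=147. Service 478; fixed 71; total 549.
Plan B: {A, C}: Norris→A 10·7=70, York→A 7·20=140, Brent→C 2·13=26, Milton→C 4·9=36, Elton→C 5·21=105, Quay→C 7·21=147. Service 524; fixed 50; total 574.
Difference: |549 − 574| = 25.

Plan A is cheaper by 25.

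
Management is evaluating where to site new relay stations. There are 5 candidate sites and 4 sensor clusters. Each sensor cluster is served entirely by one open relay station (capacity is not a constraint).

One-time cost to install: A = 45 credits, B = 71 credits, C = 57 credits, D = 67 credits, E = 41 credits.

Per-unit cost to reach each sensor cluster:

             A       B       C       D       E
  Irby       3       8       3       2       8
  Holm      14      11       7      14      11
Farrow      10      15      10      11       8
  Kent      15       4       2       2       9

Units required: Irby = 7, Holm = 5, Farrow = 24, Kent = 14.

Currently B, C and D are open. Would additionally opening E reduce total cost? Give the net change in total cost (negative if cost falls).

Current service cost with {B, C, D}: 317.
Adding E: each sensor cluster re-picks its cheapest; new service cost 269, saving 48.
Extra fixed cost: 41. Net change = 41 − 48 = -7.
(Totals: 512 → 505.)

Yes — net change −7 (cost falls by 7).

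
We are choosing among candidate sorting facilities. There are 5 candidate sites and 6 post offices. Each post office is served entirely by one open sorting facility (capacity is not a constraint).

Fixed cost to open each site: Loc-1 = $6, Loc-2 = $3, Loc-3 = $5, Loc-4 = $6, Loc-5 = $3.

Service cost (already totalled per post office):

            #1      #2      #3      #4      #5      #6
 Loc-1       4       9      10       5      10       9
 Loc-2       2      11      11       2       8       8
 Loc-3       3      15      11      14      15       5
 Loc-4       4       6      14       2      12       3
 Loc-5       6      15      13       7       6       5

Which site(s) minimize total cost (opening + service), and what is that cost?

Open Loc-2 and Loc-4; minimum total cost 41.

For any fixed open set, each post office goes to its cheapest open site; total = fixed + service.
{Loc-2, Loc-4}: #1→Loc-2 2, #2→Loc-4 6, #3→Loc-2 11, #4→Loc-2 2, #5→Loc-2 8, #6→Loc-4 3. Service 32; fixed 9; total 41.
{Loc-2, Loc-4, Loc-5}: #1→Loc-2 2, #2→Loc-4 6, #3→Loc-2 11, #4→Loc-2 2, #5→Loc-5 6, #6→Loc-4 3. Service 30; fixed 12; total 42.
{Loc-2, Loc-5}: #1→Loc-2 2, #2→Loc-2 11, #3→Loc-2 11, #4→Loc-2 2, #5→Loc-5 6, #6→Loc-5 5. Service 37; fixed 6; total 43.
{Loc-1, Loc-2, Loc-3, Loc-4, Loc-5}: service 29 + fixed 23 = 52
No other subset beats 41.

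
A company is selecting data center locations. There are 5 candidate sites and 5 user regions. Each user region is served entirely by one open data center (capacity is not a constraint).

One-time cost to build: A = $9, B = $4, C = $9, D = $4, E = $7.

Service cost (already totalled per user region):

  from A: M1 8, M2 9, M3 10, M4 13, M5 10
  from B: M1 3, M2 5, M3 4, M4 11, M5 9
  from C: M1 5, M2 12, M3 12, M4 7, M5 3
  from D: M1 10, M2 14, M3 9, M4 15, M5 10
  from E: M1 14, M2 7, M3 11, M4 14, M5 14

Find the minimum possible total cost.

Minimum total cost: 35

For any fixed open set, each user region goes to its cheapest open site; total = fixed + service.
{B, C}: M1→B 3, M2→B 5, M3→B 4, M4→C 7, M5→C 3. Service 22; fixed 13; total 35.
{B}: M1→B 3, M2→B 5, M3→B 4, M4→B 11, M5→B 9. Service 32; fixed 4; total 36.
{B, C, D}: service 22 + fixed 17 = 39
{A, B, C, D, E}: service 22 + fixed 33 = 55
No other subset beats 35.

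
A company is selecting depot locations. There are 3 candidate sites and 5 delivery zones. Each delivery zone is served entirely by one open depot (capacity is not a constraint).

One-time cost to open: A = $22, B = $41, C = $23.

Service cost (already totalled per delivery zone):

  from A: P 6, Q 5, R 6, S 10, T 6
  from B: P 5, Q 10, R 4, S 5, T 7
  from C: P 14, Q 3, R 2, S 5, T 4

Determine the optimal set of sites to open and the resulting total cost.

Open C only; minimum total cost 51.

For any fixed open set, each delivery zone goes to its cheapest open site; total = fixed + service.
{C}: P→C 14, Q→C 3, R→C 2, S→C 5, T→C 4. Service 28; fixed 23; total 51.
{A}: P→A 6, Q→A 5, R→A 6, S→A 10, T→A 6. Service 33; fixed 22; total 55.
{A, C}: service 20 + fixed 45 = 65
{A, B, C}: service 19 + fixed 86 = 105
No other subset beats 51.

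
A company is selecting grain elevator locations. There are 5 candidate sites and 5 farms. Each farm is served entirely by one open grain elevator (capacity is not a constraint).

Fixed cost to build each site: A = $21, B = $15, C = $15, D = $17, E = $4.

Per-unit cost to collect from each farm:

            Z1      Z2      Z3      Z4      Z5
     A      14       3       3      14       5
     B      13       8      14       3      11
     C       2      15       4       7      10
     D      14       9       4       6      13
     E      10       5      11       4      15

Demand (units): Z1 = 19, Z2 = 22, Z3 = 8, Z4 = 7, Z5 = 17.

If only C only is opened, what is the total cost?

Each farm is assigned to its cheapest site among the open ones.
{C}: Z1→C 2·19=38, Z2→C 15·22=330, Z3→C 4·8=32, Z4→C 7·7=49, Z5→C 10·17=170. Service 619; fixed 15; total 634.

Total cost: 634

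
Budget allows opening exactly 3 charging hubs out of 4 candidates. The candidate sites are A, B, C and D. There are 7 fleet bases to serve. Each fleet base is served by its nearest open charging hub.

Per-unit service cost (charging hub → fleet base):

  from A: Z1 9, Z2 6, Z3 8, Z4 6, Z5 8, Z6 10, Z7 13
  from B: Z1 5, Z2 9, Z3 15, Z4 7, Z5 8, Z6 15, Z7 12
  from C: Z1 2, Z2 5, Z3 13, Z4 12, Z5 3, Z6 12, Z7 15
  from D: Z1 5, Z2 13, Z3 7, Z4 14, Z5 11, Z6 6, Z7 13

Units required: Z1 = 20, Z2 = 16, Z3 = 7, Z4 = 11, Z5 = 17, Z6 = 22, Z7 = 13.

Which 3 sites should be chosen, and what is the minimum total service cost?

Choose B, C and D; total service cost 585.

With exactly 3 open, each fleet base uses its cheapest among the chosen.
{B, C, D}: Z1→C 2·20=40, Z2→C 5·16=80, Z3→D 7·7=49, Z4→B 7·11=77, Z5→C 3·17=51, Z6→D 6·22=132, Z7→B 12·13=156. Service cost 585.
{A, C, D}: service cost 587
{A, B, C}: service cost 669
Among all 4 size-3 choices, {B, C, D} is lowest.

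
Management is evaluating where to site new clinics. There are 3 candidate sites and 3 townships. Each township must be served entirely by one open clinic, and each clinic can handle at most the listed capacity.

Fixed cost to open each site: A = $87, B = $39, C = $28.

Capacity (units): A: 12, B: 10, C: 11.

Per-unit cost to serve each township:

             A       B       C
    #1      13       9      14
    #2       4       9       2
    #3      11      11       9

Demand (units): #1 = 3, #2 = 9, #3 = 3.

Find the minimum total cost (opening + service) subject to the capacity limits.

Open {B, C}: #1→B 9·3=27, #2→C 2·9=18, #3→B 11·3=33.
Loads: B carries 6/10, C carries 9/11. Service 78; fixed 67; total 145.
Next best feasible plan costs 205.

Minimum total cost: 145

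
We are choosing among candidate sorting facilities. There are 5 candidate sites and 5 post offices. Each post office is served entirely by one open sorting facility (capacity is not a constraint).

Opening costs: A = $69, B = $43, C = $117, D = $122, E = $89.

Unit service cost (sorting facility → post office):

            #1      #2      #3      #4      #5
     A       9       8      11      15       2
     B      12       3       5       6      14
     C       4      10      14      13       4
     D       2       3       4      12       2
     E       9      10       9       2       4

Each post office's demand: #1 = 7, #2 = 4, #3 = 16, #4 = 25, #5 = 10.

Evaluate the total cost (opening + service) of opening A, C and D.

Each post office is assigned to its cheapest site among the open ones.
{A, C, D}: #1→D 2·7=14, #2→D 3·4=12, #3→D 4·16=64, #4→D 12·25=300, #5→A 2·10=20. Service 410; fixed 308; total 718.

Total cost: 718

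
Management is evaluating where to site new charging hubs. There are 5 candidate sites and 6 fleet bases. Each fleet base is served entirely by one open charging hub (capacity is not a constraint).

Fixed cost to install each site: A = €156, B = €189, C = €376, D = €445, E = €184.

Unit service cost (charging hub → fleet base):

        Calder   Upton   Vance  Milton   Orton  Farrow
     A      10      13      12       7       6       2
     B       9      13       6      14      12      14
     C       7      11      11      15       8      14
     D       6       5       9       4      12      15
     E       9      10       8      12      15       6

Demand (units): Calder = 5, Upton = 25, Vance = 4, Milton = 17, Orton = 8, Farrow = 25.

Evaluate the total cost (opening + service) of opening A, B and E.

Each fleet base is assigned to its cheapest site among the open ones.
{A, B, E}: Calder→B 9·5=45, Upton→E 10·25=250, Vance→B 6·4=24, Milton→A 7·17=119, Orton→A 6·8=48, Farrow→A 2·25=50. Service 536; fixed 529; total 1065.

Total cost: 1065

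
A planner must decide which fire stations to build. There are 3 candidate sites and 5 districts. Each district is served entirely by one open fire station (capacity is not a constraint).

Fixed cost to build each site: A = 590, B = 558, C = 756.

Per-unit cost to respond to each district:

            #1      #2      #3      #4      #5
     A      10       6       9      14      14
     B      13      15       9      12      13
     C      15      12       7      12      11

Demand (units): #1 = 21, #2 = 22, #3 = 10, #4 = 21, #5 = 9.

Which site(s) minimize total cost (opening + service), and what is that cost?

Open A only; minimum total cost 1442.

For any fixed open set, each district goes to its cheapest open site; total = fixed + service.
{A}: #1→A 10·21=210, #2→A 6·22=132, #3→A 9·10=90, #4→A 14·21=294, #5→A 14·9=126. Service 852; fixed 590; total 1442.
{B}: service 1062 + fixed 558 = 1620
{C}: #1→C 15·21=315, #2→C 12·22=264, #3→C 7·10=70, #4→C 12·21=252, #5→C 11·9=99. Service 1000; fixed 756; total 1756.
{A, B, C}: service 763 + fixed 1904 = 2667
No other subset beats 1442.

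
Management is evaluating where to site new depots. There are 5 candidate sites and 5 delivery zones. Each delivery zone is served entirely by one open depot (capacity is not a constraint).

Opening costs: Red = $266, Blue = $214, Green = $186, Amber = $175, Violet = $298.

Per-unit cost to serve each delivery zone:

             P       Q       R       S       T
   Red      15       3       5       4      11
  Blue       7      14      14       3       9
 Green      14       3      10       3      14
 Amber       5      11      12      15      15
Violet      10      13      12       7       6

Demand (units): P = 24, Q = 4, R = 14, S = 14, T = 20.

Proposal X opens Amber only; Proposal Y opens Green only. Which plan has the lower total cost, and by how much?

Proposal X: {Amber}: P→Amber 5·24=120, Q→Amber 11·4=44, R→Amber 12·14=168, S→Amber 15·14=210, T→Amber 15·20=300. Service 842; fixed 175; total 1017.
Proposal Y: {Green}: P→Green 14·24=336, Q→Green 3·4=12, R→Green 10·14=140, S→Green 3·14=42, T→Green 14·20=280. Service 810; fixed 186; total 996.
Difference: |1017 − 996| = 21.

Proposal Y is cheaper by 21.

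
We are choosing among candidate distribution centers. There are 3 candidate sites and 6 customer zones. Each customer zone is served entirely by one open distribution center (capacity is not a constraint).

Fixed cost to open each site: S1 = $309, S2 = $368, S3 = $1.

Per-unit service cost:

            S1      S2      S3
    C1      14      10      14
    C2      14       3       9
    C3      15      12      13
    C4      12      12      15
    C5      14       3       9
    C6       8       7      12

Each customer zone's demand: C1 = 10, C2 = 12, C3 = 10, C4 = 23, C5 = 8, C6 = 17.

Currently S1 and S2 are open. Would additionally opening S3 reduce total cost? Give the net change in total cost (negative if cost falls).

Current service cost with {S1, S2}: 675.
Adding S3: each customer zone re-picks its cheapest; new service cost 675, saving 0.
Extra fixed cost: 1. Net change = 1 − 0 = 1.
(Totals: 1352 → 1353.)

No — net change +1 (cost rises by 1).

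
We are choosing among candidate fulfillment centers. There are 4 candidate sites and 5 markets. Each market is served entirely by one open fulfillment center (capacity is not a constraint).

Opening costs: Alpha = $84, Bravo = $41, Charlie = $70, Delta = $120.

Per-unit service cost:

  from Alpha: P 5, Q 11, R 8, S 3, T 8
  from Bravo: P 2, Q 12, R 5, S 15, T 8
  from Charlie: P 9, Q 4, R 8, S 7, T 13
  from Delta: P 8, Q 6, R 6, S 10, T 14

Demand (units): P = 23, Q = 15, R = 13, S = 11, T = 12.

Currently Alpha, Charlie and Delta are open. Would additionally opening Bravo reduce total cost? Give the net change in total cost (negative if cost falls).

Current service cost with {Alpha, Charlie, Delta}: 382.
Adding Bravo: each market re-picks its cheapest; new service cost 300, saving 82.
Extra fixed cost: 41. Net change = 41 − 82 = -41.
(Totals: 656 → 615.)

Yes — net change −41 (cost falls by 41).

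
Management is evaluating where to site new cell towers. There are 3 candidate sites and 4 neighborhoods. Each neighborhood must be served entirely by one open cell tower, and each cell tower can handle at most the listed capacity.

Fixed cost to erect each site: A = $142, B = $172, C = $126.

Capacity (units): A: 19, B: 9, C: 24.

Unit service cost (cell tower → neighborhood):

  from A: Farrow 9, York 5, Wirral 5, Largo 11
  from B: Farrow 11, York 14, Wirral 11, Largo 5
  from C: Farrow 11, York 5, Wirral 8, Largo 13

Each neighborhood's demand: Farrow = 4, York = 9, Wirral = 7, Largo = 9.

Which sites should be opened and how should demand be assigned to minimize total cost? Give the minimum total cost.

Minimum total cost: 488

Open {B, C}: Farrow→C 11·4=44, York→C 5·9=45, Wirral→C 8·7=56, Largo→B 5·9=45.
Loads: B carries 9/9, C carries 20/24. Service 190; fixed 298; total 488.
Next best feasible plan costs 491.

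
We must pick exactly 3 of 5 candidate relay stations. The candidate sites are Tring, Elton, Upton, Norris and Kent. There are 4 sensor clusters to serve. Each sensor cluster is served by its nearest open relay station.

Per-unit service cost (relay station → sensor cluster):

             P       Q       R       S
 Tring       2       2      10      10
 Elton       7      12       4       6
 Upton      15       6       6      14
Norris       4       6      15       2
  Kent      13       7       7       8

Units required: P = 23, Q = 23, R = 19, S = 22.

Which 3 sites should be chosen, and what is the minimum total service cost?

Choose Tring, Elton and Norris; total service cost 212.

With exactly 3 open, each sensor cluster uses its cheapest among the chosen.
{Tring, Elton, Norris}: P→Tring 2·23=46, Q→Tring 2·23=46, R→Elton 4·19=76, S→Norris 2·22=44. Service cost 212.
{Tring, Upton, Norris}: service cost 250
{Tring, Norris, Kent}: service cost 269
Among all 10 size-3 choices, {Tring, Elton, Norris} is lowest.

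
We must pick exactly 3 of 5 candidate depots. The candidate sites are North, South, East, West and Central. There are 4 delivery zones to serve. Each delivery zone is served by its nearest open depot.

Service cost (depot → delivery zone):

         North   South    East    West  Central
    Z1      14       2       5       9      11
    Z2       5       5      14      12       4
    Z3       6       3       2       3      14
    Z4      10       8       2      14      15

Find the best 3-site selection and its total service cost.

With exactly 3 open, each delivery zone uses its cheapest among the chosen.
{South, East, Central}: Z1→South 2, Z2→Central 4, Z3→East 2, Z4→East 2. Service cost 10.
{North, South, East}: service cost 11
{South, East, West}: service cost 11
Among all 10 size-3 choices, {South, East, Central} is lowest.

Choose South, East and Central; total service cost 10.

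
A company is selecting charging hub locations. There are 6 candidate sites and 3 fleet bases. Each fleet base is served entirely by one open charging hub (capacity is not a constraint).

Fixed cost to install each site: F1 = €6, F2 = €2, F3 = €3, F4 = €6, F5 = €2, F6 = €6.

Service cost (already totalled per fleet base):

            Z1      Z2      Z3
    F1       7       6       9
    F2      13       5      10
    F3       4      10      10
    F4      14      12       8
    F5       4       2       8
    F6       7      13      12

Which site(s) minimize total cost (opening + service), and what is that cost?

Open F5 only; minimum total cost 16.

For any fixed open set, each fleet base goes to its cheapest open site; total = fixed + service.
{F5}: Z1→F5 4, Z2→F5 2, Z3→F5 8. Service 14; fixed 2; total 16.
{F2, F5}: service 14 + fixed 4 = 18
{F3, F5}: Z1→F3 4, Z2→F5 2, Z3→F5 8. Service 14; fixed 5; total 19.
{F1, F2, F3, F4, F5, F6}: service 14 + fixed 25 = 39
No other subset beats 16.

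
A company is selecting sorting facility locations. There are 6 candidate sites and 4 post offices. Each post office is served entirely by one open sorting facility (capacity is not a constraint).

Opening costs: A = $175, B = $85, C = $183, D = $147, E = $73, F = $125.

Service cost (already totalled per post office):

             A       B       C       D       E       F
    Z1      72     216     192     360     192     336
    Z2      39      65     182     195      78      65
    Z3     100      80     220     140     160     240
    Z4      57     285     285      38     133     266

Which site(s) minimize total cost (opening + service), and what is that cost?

Open A only; minimum total cost 443.

For any fixed open set, each post office goes to its cheapest open site; total = fixed + service.
{A}: Z1→A 72, Z2→A 39, Z3→A 100, Z4→A 57. Service 268; fixed 175; total 443.
{A, B}: Z1→A 72, Z2→A 39, Z3→B 80, Z4→A 57. Service 248; fixed 260; total 508.
{A, E}: service 268 + fixed 248 = 516
{A, B, C, D, E, F}: service 229 + fixed 788 = 1017
No other subset beats 443.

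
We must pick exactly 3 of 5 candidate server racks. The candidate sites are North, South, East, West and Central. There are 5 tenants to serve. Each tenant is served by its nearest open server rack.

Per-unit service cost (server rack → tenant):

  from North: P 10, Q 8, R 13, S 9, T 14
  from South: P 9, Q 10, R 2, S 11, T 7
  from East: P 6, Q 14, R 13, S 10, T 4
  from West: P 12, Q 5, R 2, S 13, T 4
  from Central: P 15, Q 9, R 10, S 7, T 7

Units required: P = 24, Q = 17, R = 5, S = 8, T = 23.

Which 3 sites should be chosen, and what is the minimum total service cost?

Choose East, West and Central; total service cost 387.

With exactly 3 open, each tenant uses its cheapest among the chosen.
{East, West, Central}: P→East 6·24=144, Q→West 5·17=85, R→West 2·5=10, S→Central 7·8=56, T→East 4·23=92. Service cost 387.
{North, East, West}: service cost 403
{South, East, West}: service cost 411
Among all 10 size-3 choices, {East, West, Central} is lowest.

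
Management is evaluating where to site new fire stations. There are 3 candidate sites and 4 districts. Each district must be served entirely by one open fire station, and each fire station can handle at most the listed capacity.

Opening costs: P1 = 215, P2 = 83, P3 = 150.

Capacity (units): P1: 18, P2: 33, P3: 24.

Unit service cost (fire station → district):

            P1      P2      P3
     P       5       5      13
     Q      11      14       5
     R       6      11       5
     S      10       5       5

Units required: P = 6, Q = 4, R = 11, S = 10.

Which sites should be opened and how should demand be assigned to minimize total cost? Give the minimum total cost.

Open {P2}: P→P2 5·6=30, Q→P2 14·4=56, R→P2 11·11=121, S→P2 5·10=50.
Loads: P2 carries 31/33. Service 257; fixed 83; total 340.
Next best feasible plan costs 388.

Minimum total cost: 340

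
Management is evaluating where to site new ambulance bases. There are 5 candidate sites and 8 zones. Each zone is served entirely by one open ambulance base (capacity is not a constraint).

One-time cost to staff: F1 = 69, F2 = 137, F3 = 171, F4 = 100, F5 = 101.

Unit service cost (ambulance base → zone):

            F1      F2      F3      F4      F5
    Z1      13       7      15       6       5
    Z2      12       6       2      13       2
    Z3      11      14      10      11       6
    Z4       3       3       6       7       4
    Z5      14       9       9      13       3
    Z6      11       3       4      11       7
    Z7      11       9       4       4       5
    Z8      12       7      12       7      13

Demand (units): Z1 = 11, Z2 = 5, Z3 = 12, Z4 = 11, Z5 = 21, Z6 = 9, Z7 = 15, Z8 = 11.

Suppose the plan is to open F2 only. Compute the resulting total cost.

Each zone is assigned to its cheapest site among the open ones.
{F2}: Z1→F2 7·11=77, Z2→F2 6·5=30, Z3→F2 14·12=168, Z4→F2 3·11=33, Z5→F2 9·21=189, Z6→F2 3·9=27, Z7→F2 9·15=135, Z8→F2 7·11=77. Service 736; fixed 137; total 873.

Total cost: 873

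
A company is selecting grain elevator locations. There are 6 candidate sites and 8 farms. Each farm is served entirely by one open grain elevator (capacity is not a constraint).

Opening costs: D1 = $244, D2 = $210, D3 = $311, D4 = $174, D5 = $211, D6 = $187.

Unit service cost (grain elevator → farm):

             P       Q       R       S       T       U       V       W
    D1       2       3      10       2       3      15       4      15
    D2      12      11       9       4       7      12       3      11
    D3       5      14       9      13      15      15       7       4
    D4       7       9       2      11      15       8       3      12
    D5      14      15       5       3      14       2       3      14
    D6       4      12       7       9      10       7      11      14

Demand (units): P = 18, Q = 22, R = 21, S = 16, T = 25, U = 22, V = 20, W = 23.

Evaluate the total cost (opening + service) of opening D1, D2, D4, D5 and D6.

Each farm is assigned to its cheapest site among the open ones.
{D1, D2, D4, D5, D6}: P→D1 2·18=36, Q→D1 3·22=66, R→D4 2·21=42, S→D1 2·16=32, T→D1 3·25=75, U→D5 2·22=44, V→D2 3·20=60, W→D2 11·23=253. Service 608; fixed 1026; total 1634.

Total cost: 1634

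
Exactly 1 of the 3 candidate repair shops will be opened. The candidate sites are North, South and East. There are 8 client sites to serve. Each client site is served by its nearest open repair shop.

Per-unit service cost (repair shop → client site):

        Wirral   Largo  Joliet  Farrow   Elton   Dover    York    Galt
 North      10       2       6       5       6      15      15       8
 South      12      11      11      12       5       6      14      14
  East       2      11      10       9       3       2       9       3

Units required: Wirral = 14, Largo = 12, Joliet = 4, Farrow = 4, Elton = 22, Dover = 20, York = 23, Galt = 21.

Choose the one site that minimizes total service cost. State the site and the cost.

Choose East only; total service cost 612.

With exactly 1 open, each client site uses its cheapest among the chosen.
{East}: Wirral→East 2·14=28, Largo→East 11·12=132, Joliet→East 10·4=40, Farrow→East 9·4=36, Elton→East 3·22=66, Dover→East 2·20=40, York→East 9·23=207, Galt→East 3·21=63. Service cost 612.
{North}: service cost 1153
{South}: service cost 1238
Among all 3 size-1 choices, {East} is lowest.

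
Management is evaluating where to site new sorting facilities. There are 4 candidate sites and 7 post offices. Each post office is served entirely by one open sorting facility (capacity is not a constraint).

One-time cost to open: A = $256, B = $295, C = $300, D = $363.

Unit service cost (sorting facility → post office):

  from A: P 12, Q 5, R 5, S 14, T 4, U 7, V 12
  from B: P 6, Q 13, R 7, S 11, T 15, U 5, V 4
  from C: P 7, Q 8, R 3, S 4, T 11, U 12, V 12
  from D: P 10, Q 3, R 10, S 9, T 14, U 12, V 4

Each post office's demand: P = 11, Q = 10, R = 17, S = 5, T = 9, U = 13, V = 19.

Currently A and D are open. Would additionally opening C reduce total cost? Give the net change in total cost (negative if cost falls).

No — net change +208 (cost rises by 208).

Current service cost with {A, D}: 473.
Adding C: each post office re-picks its cheapest; new service cost 381, saving 92.
Extra fixed cost: 300. Net change = 300 − 92 = 208.
(Totals: 1092 → 1300.)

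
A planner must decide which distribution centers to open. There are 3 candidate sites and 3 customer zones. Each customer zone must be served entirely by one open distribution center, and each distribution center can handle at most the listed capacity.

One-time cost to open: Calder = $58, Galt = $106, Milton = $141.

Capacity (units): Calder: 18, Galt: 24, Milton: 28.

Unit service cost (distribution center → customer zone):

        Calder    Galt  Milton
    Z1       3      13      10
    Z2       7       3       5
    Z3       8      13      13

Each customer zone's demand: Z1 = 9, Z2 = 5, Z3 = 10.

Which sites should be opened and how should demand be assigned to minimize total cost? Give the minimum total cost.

Minimum total cost: 336

Open {Calder, Galt}: Z1→Calder 3·9=27, Z2→Galt 3·5=15, Z3→Galt 13·10=130.
Loads: Calder carries 9/18, Galt carries 15/24. Service 172; fixed 164; total 336.
Next best feasible plan costs 356.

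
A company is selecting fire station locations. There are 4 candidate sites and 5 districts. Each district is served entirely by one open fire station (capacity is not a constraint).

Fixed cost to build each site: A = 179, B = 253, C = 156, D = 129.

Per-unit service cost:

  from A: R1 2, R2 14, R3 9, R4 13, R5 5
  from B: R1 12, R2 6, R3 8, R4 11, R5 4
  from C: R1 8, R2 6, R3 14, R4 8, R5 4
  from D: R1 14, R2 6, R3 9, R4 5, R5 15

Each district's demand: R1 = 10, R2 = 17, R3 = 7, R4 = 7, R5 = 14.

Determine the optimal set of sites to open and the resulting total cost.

Open C only; minimum total cost 548.

For any fixed open set, each district goes to its cheapest open site; total = fixed + service.
{C}: R1→C 8·10=80, R2→C 6·17=102, R3→C 14·7=98, R4→C 8·7=56, R5→C 4·14=56. Service 392; fixed 156; total 548.
{A, D}: R1→A 2·10=20, R2→D 6·17=102, R3→A 9·7=63, R4→D 5·7=35, R5→A 5·14=70. Service 290; fixed 308; total 598.
{C, D}: service 336 + fixed 285 = 621
{A, B, C, D}: service 269 + fixed 717 = 986
No other subset beats 548.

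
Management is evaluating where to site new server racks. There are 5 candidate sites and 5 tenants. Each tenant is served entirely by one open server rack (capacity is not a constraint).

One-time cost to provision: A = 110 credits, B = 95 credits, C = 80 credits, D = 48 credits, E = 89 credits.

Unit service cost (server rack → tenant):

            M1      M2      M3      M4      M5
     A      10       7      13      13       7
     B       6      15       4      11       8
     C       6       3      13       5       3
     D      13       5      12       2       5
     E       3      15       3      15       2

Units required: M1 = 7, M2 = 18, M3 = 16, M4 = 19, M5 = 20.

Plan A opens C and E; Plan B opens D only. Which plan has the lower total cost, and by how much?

Plan A is cheaper by 132.

Plan A: {C, E}: M1→E 3·7=21, M2→C 3·18=54, M3→E 3·16=48, M4→C 5·19=95, M5→E 2·20=40. Service 258; fixed 169; total 427.
Plan B: {D}: M1→D 13·7=91, M2→D 5·18=90, M3→D 12·16=192, M4→D 2·19=38, M5→D 5·20=100. Service 511; fixed 48; total 559.
Difference: |427 − 559| = 132.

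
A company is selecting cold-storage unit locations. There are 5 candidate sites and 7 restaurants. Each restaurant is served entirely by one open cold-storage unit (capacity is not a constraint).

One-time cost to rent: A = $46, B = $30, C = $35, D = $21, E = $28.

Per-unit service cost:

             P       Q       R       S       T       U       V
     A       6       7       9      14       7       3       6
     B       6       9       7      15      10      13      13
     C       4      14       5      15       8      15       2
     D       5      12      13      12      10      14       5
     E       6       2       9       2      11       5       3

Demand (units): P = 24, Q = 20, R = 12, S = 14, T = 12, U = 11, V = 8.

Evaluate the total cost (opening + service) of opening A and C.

Each restaurant is assigned to its cheapest site among the open ones.
{A, C}: P→C 4·24=96, Q→A 7·20=140, R→C 5·12=60, S→A 14·14=196, T→A 7·12=84, U→A 3·11=33, V→C 2·8=16. Service 625; fixed 81; total 706.

Total cost: 706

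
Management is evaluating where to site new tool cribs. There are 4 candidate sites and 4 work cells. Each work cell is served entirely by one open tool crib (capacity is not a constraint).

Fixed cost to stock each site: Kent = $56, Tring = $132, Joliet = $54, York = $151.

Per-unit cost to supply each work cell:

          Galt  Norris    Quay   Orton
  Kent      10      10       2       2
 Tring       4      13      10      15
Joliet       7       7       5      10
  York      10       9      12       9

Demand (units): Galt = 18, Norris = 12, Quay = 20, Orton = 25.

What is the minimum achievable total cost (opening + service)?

Minimum total cost: 410

For any fixed open set, each work cell goes to its cheapest open site; total = fixed + service.
{Kent, Joliet}: Galt→Joliet 7·18=126, Norris→Joliet 7·12=84, Quay→Kent 2·20=40, Orton→Kent 2·25=50. Service 300; fixed 110; total 410.
{Kent}: service 390 + fixed 56 = 446
{Kent, Tring}: Galt→Tring 4·18=72, Norris→Kent 10·12=120, Quay→Kent 2·20=40, Orton→Kent 2·25=50. Service 282; fixed 188; total 470.
{Kent, Tring, Joliet, York}: service 246 + fixed 393 = 639
(All 15 nonempty subsets were checked; Kent and Joliet is lowest.)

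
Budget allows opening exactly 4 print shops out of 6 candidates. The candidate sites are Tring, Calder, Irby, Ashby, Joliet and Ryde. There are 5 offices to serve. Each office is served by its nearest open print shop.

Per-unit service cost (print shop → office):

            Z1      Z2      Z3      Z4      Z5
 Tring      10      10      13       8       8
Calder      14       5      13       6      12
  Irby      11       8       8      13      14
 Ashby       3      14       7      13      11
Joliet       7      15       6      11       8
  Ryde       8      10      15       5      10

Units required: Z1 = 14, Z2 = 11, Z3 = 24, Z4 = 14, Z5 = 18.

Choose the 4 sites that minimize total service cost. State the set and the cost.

Choose Calder, Ashby, Joliet and Ryde; total service cost 455.

With exactly 4 open, each office uses its cheapest among the chosen.
{Calder, Ashby, Joliet, Ryde}: Z1→Ashby 3·14=42, Z2→Calder 5·11=55, Z3→Joliet 6·24=144, Z4→Ryde 5·14=70, Z5→Joliet 8·18=144. Service cost 455.
{Tring, Calder, Ashby, Joliet}: service cost 469
{Calder, Irby, Ashby, Joliet}: service cost 469
Among all 15 size-4 choices, {Calder, Ashby, Joliet, Ryde} is lowest.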